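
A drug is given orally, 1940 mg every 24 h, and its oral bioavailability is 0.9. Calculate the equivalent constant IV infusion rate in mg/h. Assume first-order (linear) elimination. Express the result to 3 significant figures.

Equivalent systemic input: infusion rate = F·D/τ.
Rate = 0.9 × 1940 / 24 = 72.75 mg/h

72.8 mg/h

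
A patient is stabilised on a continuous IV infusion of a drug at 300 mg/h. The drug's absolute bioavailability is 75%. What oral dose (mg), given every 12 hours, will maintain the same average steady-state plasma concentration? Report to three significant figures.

To maintain the same Css, the systemic dosing rate must be unchanged: F·D/τ = infusion rate.
D = rate × τ / F = 300 × 12 / 0.75 = 4800 mg

4800 mg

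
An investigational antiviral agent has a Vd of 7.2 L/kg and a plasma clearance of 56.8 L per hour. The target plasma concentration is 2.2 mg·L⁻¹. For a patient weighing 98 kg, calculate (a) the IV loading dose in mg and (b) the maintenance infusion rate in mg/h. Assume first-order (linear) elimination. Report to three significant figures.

Vd(total) = 98 kg × 7.2 L/kg = 705.6 L
Loading: fill Vd to C_target → 705.6 L × 2.2 mg/L = 1552 mg
Maintenance: replace elimination → rate = CL × Css = 56.80 × 2.2 = 125.0 mg/h

(a) 1550 mg; (b) 125 mg/h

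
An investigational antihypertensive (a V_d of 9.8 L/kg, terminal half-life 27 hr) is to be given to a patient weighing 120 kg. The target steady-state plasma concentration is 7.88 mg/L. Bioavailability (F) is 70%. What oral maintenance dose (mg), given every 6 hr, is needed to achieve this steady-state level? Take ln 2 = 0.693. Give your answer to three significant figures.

Vd(total) = 120 kg × 9.8 L/kg = 1176 L
k = 0.693/27 = 0.02567 h⁻¹, so CL = k·Vd = 0.02567 × 1176 = 30.19 L/h
D = CL × Css × τ / F = 30.19 × 7.88 × 6 / 0.7 = 2039 mg

2040 mg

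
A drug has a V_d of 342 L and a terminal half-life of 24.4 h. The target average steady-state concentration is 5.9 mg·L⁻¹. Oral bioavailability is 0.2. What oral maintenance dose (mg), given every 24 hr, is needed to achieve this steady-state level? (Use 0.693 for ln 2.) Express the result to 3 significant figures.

CL = ln 2 · Vd / t½ = 0.693 × 342.0 / 24.4 = 9.713 L/h
D = CL × Css × τ / F = 9.713 × 5.9 × 24 / 0.2 = 6877 mg

6880 mg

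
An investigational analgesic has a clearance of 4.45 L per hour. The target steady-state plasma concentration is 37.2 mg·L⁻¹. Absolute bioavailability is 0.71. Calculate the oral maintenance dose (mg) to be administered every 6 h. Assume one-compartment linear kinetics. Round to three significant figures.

At steady state, dose per interval replaces the amount cleared in that interval: F·D/τ = CL·Css.
D = CL × Css × τ / F = 4.450 × 37.2 × 6 / 0.71 = 1399 mg

1400 mg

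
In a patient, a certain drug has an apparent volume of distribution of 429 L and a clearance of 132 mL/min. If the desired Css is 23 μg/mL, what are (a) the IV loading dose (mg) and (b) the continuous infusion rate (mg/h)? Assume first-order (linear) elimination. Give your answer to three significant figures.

LD = Vd · C_target = 429.0 × 23 = 9867 mg
CL = 132 mL/min × 60/1000 = 7.920 L/h
Maintenance: replace elimination → rate = CL × Css = 7.920 × 23 = 182.2 mg/h

(a) 9870 mg; (b) 182 mg/h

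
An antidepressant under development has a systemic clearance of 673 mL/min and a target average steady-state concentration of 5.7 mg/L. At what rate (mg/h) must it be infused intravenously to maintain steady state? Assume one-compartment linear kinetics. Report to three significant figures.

CL = 673 mL/min = 673 × 0.06 = 40.38 L/h
At steady state, infusion rate equals elimination rate: rate in = CL × Css.
R₀ = 40.38 × 5.7 = 230.2 mg/h

230 mg/h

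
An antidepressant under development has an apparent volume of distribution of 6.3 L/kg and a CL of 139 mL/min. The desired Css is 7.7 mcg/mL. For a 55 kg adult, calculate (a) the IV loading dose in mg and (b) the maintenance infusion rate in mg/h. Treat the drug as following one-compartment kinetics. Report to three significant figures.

(a) 2670 mg; (b) 64.2 mg/h

Vd(total) = 55 kg × 6.3 L/kg = 346.5 L
LD = Vd · C_target = 346.5 × 7.7 = 2668 mg
Convert clearance: 139 mL/min × 60 min/h ÷ 1000 mL/L = 8.340 L/h
Infusion rate = 8.340 L/h × 7.7 mg/L = 64.22 mg/h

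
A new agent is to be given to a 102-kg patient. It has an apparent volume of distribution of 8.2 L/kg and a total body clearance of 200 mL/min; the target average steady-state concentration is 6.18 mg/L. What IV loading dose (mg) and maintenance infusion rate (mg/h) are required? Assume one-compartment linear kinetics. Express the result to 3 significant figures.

(a) 5170 mg; (b) 74.2 mg/h

Vd(total) = 102 kg × 8.2 L/kg = 836.4 L
LD = Vd · C_target = 836.4 × 6.18 = 5169 mg
CL = 200 mL/min × 60/1000 = 12.00 L/h
Maintenance: replace elimination → rate = CL × Css = 12.00 × 6.18 = 74.16 mg/h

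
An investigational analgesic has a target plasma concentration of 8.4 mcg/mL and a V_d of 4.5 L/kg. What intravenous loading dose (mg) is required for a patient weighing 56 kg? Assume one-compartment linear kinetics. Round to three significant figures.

Total Vd = 4.5 × 56 = 252.0 L
LD = Vd × C = 252.0 × 8.400 = 2117 mg

2120 mg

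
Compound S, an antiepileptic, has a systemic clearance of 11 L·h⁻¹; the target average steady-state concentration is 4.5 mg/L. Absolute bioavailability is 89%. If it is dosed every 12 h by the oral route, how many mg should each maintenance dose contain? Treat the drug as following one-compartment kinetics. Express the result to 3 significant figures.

667 mg

D = CL × Css × τ / F = 11.00 × 4.5 × 12 / 0.89 = 667.4 mg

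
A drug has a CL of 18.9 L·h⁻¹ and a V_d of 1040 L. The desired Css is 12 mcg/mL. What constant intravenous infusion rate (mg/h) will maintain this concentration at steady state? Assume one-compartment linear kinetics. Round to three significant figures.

Vd does not affect the maintenance rate; only clearance governs steady-state input.
R₀ = 18.90 × 12 = 226.8 mg/h

227 mg/h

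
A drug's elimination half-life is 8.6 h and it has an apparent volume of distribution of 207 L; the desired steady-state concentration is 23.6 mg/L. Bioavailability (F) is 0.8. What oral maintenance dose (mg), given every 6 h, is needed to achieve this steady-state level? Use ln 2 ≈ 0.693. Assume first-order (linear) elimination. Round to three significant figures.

CL = ln 2 · Vd / t½ = 0.693 × 207.0 / 8.6 = 16.68 L/h
D = CL × Css × τ / F = 16.68 × 23.6 × 6 / 0.8 = 2952 mg

2950 mg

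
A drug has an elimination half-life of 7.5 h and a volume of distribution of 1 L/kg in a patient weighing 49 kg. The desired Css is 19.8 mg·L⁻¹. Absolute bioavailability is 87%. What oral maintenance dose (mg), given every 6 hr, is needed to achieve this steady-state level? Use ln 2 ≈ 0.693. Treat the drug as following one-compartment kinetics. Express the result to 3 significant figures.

Vd = 1 L/kg × 49 kg = 49.00 L
k = 0.693/7.5 = 0.09240 h⁻¹, so CL = k·Vd = 0.09240 × 49.00 = 4.528 L/h
D = CL × Css × τ / F = 4.528 × 19.8 × 6 / 0.87 = 618.3 mg

618 mg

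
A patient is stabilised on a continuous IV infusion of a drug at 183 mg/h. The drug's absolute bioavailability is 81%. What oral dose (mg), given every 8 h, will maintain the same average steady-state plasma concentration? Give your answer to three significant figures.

To maintain the same Css, the systemic dosing rate must be unchanged: F·D/τ = infusion rate.
D = rate × τ / F = 183 × 8 / 0.81 = 1807 mg

1810 mg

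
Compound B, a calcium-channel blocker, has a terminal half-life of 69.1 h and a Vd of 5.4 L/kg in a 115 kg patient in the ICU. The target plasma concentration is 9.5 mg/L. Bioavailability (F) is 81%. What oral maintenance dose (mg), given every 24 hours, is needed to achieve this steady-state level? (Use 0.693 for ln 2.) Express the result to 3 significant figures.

1750 mg

Vd(total) = 115 kg × 5.4 L/kg = 621.0 L
CL = 0.693 × Vd / t½ = 0.693 × 621.0 / 69.1 = 6.228 L/h
D = CL × Css × τ / F = 6.228 × 9.5 × 24 / 0.81 = 1753 mg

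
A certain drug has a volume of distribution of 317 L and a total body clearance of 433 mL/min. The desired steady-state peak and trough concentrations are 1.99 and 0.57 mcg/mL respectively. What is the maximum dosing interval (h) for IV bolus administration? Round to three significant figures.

15.3 h

CL = 433 mL/min × 60/1000 = 25.98 L/h
k = CL / Vd = 25.98 / 317.0 = 0.08196 h⁻¹
Between IV bolus doses, concentration decays as C = C₀·e^(−kτ), so C_peak/C_trough = e^(kτ).
τ_max = ln(C_peak/C_trough) / k = ln(1.99/0.57) / 0.08196 = 1.250 / 0.08196 = 15.25 h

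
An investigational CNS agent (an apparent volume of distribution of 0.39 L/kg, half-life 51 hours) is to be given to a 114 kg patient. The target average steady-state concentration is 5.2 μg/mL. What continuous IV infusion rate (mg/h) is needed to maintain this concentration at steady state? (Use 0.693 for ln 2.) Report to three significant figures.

3.14 mg/h

Vd = 0.39 L/kg × 114 kg = 44.46 L
CL = 0.693 × Vd / t½ = 0.693 × 44.46 / 51 = 0.6041 L/h
Infusion rate = CL × Css = 0.6041 × 5.2 = 3.141 mg/h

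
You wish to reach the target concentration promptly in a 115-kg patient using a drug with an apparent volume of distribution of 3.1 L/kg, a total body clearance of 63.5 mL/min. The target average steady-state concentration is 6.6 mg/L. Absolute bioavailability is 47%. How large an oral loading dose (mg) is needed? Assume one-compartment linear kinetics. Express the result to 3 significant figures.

Total Vd = 3.1 × 115 = 356.5 L
LD = Vd × C / F = 356.5 × 6.600 / 0.47 = 5006 mg

5010 mg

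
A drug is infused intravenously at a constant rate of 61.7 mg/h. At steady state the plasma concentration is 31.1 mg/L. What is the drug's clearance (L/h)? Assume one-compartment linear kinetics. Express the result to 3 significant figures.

1.98 L/h

At steady state, infusion rate = CL × Css, so CL = rate / Css.
CL = 61.7 / 31.1 = 1.984 L/h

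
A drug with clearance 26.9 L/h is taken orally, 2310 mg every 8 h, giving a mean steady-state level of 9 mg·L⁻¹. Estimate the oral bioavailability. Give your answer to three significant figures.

0.838

F·D/τ = CL·Css at steady state → F = CL·Css·τ / D.
F = 26.9 × 9 × 8 / 2310 = 0.838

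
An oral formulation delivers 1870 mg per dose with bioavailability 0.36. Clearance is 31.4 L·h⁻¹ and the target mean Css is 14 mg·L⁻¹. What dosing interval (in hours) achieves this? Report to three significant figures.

1.53 h

F·D/τ = CL·Css → τ = F·D / (CL·Css).
τ = 0.36 × 1870 / (31.4 × 14) = 1.531 h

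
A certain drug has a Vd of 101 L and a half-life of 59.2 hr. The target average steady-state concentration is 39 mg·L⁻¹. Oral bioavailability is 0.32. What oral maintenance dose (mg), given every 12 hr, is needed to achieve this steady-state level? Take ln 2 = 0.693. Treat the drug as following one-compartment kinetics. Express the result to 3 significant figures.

1730 mg

k = 0.693/59.2 = 0.01171 h⁻¹, so CL = k·Vd = 0.01171 × 101.0 = 1.183 L/h
D = CL × Css × τ / F = 1.183 × 39 × 12 / 0.32 = 1730 mg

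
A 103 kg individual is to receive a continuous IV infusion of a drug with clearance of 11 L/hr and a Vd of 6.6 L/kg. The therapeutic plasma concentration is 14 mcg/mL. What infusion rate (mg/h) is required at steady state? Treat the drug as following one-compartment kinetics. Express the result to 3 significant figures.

R₀ = 11.00 × 14 = 154.0 mg/h

154 mg/h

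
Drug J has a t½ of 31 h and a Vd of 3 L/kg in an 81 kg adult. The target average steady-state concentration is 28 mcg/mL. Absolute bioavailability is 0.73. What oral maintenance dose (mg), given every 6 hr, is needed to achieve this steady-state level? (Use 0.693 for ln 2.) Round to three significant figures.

Total Vd = 3 × 81 = 243.0 L
k = 0.693/31 = 0.02235 h⁻¹, so CL = k·Vd = 0.02235 × 243.0 = 5.431 L/h
D = CL × Css × τ / F = 5.431 × 28 × 6 / 0.73 = 1250 mg

1250 mg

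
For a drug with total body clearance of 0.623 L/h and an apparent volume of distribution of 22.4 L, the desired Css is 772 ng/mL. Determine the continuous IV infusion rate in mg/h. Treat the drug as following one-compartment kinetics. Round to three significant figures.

0.481 mg/h

C = 772 ng/mL = 0.7720 mg/L
Infusion rate = CL · Css = 0.6230 L/h × 0.772 mg/L = 0.4810 mg/h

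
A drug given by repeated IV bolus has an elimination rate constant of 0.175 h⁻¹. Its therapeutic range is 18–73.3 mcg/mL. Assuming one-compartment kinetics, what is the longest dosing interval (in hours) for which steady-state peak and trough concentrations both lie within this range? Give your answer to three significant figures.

Between IV bolus doses, concentration decays as C = C₀·e^(−kτ), so C_peak/C_trough = e^(kτ).
τ_max = ln(C_peak/C_trough) / k = ln(73.3/18) / 0.1750 = 1.404 / 0.1750 = 8.023 h

8.02 h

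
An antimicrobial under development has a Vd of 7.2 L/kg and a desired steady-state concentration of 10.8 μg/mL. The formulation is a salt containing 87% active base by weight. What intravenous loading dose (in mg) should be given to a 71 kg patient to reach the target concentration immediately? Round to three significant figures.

Vd = 7.2 L/kg × 71 kg = 511.2 L
LD = Vd × C / S = 511.2 × 10.80 / 0.87 = 6346 mg

6350 mg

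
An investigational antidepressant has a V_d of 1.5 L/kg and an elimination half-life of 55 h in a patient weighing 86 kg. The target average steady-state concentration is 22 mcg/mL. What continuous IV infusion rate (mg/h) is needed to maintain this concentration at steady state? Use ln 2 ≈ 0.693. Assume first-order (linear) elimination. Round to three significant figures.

Vd(total) = 86 kg × 1.5 L/kg = 129.0 L
CL = 0.693 × Vd / t½ = 0.693 × 129.0 / 55 = 1.625 L/h
Infusion rate = CL × Css = 1.625 × 22 = 35.75 mg/h

35.8 mg/h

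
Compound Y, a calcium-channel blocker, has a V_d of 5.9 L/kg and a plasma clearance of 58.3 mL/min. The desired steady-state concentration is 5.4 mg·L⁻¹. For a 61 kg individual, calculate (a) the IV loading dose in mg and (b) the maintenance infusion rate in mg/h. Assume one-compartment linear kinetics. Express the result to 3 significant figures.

(a) 1940 mg; (b) 18.9 mg/h

Vd = 5.9 L/kg × 61 kg = 359.9 L
Loading: fill Vd to C_target → 359.9 L × 5.4 mg/L = 1943 mg
CL = 58.3 mL/min = 58.3 × 0.06 = 3.498 L/h
Infusion rate = 3.498 L/h × 5.4 mg/L = 18.89 mg/h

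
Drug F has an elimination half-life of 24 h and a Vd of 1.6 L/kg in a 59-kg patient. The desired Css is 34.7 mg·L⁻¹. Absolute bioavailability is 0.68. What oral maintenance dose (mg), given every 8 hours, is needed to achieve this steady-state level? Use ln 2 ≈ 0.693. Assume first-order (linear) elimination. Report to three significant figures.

Total Vd = 1.6 × 59 = 94.40 L
CL = 0.693 × Vd / t½ = 0.693 × 94.40 / 24 = 2.726 L/h
D = CL × Css × τ / F = 2.726 × 34.7 × 8 / 0.68 = 1113 mg

1110 mg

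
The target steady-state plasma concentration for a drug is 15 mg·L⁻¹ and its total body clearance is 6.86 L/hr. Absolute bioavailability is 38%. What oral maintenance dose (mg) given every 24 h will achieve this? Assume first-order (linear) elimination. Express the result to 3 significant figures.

6500 mg

At steady state, dose per interval replaces the amount cleared in that interval: F·D/τ = CL·Css.
D = CL × Css × τ / F = 6.860 × 15 × 24 / 0.38 = 6499 mg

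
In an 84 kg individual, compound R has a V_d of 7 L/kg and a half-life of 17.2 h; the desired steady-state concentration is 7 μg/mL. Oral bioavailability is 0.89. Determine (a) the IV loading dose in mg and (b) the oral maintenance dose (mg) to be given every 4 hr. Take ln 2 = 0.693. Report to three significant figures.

Vd(total) = 84 kg × 7 L/kg = 588.0 L
LD = Vd × C = 588.0 × 7 = 4116 mg
CL = 0.693 × Vd / t½ = 0.693 × 588.0 / 17.2 = 23.69 L/h
D = CL × Css × τ / F = 23.69 × 7 × 4 / 0.89 = 745.3 mg

(a) 4120 mg; (b) 745 mg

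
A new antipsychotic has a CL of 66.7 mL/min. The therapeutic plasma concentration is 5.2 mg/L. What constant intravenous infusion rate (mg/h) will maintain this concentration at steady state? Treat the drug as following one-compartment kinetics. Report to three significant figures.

CL = 66.7 mL/min = 66.7 × 0.06 = 4.002 L/h
R₀ = 4.002 × 5.2 = 20.81 mg/h

20.8 mg/h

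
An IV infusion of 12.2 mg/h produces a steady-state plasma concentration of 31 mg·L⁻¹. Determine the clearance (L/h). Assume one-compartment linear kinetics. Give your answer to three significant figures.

0.394 L/h

At steady state, infusion rate = CL × Css, so CL = rate / Css.
CL = 12.2 / 31 = 0.3935 L/h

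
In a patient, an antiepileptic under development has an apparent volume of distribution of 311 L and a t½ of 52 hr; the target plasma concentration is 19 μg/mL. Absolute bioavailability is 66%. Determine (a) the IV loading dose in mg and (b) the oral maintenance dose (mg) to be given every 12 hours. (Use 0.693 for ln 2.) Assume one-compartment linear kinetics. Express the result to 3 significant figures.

LD = Vd × C = 311.0 × 19 = 5909 mg
CL = 0.693 × Vd / t½ = 0.693 × 311.0 / 52 = 4.145 L/h
D = CL × Css × τ / F = 4.145 × 19 × 12 / 0.66 = 1432 mg

(a) 5910 mg; (b) 1430 mg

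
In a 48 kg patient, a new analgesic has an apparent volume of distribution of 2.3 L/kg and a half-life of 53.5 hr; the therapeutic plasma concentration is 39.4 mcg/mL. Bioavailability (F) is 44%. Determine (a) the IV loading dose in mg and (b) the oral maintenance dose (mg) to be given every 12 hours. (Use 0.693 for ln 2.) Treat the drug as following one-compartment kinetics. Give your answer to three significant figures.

(a) 4350 mg; (b) 1540 mg

Vd(total) = 48 kg × 2.3 L/kg = 110.4 L
LD = Vd × C = 110.4 × 39.4 = 4350 mg
CL = 0.693 × Vd / t½ = 0.693 × 110.4 / 53.5 = 1.430 L/h
D = CL × Css × τ / F = 1.430 × 39.4 × 12 / 0.44 = 1537 mg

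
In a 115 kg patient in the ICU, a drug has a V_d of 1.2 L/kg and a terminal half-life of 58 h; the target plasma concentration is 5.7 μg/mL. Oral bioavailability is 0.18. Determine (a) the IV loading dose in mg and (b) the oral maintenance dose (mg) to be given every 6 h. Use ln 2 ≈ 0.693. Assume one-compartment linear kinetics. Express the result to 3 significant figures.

Vd(total) = 115 kg × 1.2 L/kg = 138.0 L
LD = Vd × C = 138.0 × 5.7 = 786.6 mg
CL = 0.693 × Vd / t½ = 0.693 × 138.0 / 58 = 1.649 L/h
D = CL × Css × τ / F = 1.649 × 5.7 × 6 / 0.18 = 313.3 mg

(a) 787 mg; (b) 313 mg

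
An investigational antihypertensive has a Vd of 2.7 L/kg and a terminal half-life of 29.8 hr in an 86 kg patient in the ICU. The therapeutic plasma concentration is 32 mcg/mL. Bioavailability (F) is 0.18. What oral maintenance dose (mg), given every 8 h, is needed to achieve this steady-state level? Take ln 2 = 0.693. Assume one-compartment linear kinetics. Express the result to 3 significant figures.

7680 mg

Vd(total) = 86 kg × 2.7 L/kg = 232.2 L
k = 0.693/29.8 = 0.02326 h⁻¹, so CL = k·Vd = 0.02326 × 232.2 = 5.401 L/h
D = CL × Css × τ / F = 5.401 × 32 × 8 / 0.18 = 7681 mg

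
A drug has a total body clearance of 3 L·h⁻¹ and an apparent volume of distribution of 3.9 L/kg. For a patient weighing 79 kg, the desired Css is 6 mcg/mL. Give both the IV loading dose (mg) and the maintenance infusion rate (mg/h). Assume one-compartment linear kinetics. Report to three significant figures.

Total Vd = 3.9 × 79 = 308.1 L
LD = Vd · C_target = 308.1 × 6 = 1849 mg
Infusion rate = 3.000 L/h × 6 mg/L = 18.00 mg/h

(a) 1850 mg; (b) 18.0 mg/h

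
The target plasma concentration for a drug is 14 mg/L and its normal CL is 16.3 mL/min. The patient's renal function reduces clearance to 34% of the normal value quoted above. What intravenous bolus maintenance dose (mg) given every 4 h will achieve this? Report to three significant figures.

CL = 16.3 mL/min = 16.3 × 0.06 = 0.9780 L/h
Patient clearance = 0.34 × 0.9780 = 0.3325 L/h
D = CL × Css × τ = 0.3325 × 14 × 4 = 18.62 mg

18.6 mg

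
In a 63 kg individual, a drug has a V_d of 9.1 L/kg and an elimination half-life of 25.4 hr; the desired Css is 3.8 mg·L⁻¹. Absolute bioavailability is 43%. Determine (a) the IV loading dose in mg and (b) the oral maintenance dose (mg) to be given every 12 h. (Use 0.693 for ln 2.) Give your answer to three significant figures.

Vd = 9.1 L/kg × 63 kg = 573.3 L
LD = Vd × C = 573.3 × 3.8 = 2179 mg
CL = 0.693 × Vd / t½ = 0.693 × 573.3 / 25.4 = 15.64 L/h
D = CL × Css × τ / F = 15.64 × 3.8 × 12 / 0.43 = 1659 mg

(a) 2180 mg; (b) 1660 mg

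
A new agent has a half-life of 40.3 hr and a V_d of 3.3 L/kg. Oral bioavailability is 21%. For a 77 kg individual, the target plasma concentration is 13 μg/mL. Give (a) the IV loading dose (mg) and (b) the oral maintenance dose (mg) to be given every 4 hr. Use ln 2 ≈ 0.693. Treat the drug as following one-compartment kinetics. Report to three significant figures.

(a) 3300 mg; (b) 1080 mg

Total Vd = 3.3 × 77 = 254.1 L
LD = Vd × C = 254.1 × 13 = 3303 mg
CL = 0.693 × Vd / t½ = 0.693 × 254.1 / 40.3 = 4.370 L/h
D = CL × Css × τ / F = 4.370 × 13 × 4 / 0.21 = 1082 mg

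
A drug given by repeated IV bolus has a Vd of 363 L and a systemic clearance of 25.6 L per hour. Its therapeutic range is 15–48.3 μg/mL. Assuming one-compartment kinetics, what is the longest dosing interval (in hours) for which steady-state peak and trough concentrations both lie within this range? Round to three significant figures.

k = CL / Vd = 25.60 / 363.0 = 0.07052 h⁻¹
Between IV bolus doses, concentration decays as C = C₀·e^(−kτ), so C_peak/C_trough = e^(kτ).
τ_max = ln(C_peak/C_trough) / k = ln(48.3/15) / 0.07052 = 1.169 / 0.07052 = 16.58 h

16.6 h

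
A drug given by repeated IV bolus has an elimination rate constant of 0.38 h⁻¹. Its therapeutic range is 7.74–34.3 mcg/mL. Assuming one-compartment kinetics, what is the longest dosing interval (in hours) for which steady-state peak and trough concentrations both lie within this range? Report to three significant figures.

Between IV bolus doses, concentration decays as C = C₀·e^(−kτ), so C_peak/C_trough = e^(kτ).
τ_max = ln(C_peak/C_trough) / k = ln(34.3/7.74) / 0.3800 = 1.489 / 0.3800 = 3.918 h

3.92 h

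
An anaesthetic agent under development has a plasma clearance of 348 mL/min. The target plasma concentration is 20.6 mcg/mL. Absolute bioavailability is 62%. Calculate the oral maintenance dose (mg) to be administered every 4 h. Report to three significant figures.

2780 mg

CL = 348 mL/min × 60/1000 = 20.88 L/h
D = CL × Css × τ / F = 20.88 × 20.6 × 4 / 0.62 = 2775 mg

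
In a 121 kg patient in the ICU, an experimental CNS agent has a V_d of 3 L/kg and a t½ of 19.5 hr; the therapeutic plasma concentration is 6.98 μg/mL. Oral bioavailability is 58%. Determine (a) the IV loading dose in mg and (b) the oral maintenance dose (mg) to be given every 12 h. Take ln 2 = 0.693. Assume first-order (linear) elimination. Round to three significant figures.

Total Vd = 3 × 121 = 363.0 L
LD = Vd × C = 363.0 × 6.98 = 2534 mg
CL = 0.693 × Vd / t½ = 0.693 × 363.0 / 19.5 = 12.90 L/h
D = CL × Css × τ / F = 12.90 × 6.98 × 12 / 0.58 = 1863 mg

(a) 2530 mg; (b) 1860 mg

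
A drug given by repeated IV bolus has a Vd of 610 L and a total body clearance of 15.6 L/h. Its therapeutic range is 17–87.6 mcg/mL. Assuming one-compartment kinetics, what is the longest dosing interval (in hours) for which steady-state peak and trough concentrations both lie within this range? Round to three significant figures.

64.1 h

k = CL / Vd = 15.60 / 610.0 = 0.02557 h⁻¹
Between IV bolus doses, concentration decays as C = C₀·e^(−kτ), so C_peak/C_trough = e^(kτ).
τ_max = ln(C_peak/C_trough) / k = ln(87.6/17) / 0.02557 = 1.640 / 0.02557 = 64.14 h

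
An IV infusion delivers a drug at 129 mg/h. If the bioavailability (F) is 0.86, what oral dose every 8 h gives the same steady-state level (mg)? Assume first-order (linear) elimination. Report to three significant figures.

To maintain the same Css, the systemic dosing rate must be unchanged: F·D/τ = infusion rate.
D = rate × τ / F = 129 × 8 / 0.86 = 1200 mg

1200 mg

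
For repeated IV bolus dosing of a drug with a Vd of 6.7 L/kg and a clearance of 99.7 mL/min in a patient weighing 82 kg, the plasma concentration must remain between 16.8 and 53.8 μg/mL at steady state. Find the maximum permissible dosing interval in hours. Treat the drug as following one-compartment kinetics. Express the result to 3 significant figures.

Total Vd = 6.7 × 82 = 549.4 L
Convert clearance: 99.7 mL/min × 60 min/h ÷ 1000 mL/L = 5.982 L/h
k = CL / Vd = 5.982 / 549.4 = 0.01089 h⁻¹
Between IV bolus doses, concentration decays as C = C₀·e^(−kτ), so C_peak/C_trough = e^(kτ).
τ_max = ln(C_peak/C_trough) / k = ln(53.8/16.8) / 0.01089 = 1.164 / 0.01089 = 106.9 h

107 h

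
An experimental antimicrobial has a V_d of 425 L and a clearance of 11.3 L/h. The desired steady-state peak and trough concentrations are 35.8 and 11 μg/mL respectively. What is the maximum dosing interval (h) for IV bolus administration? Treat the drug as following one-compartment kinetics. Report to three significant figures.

k = CL / Vd = 11.30 / 425.0 = 0.02659 h⁻¹
Between IV bolus doses, concentration decays as C = C₀·e^(−kτ), so C_peak/C_trough = e^(kτ).
τ_max = ln(C_peak/C_trough) / k = ln(35.8/11) / 0.02659 = 1.180 / 0.02659 = 44.38 h

44.4 h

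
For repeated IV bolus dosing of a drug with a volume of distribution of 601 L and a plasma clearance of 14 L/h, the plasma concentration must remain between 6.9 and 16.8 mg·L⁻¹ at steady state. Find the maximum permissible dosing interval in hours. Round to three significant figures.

38.2 h

k = CL / Vd = 14.00 / 601.0 = 0.02329 h⁻¹
Between IV bolus doses, concentration decays as C = C₀·e^(−kτ), so C_peak/C_trough = e^(kτ).
τ_max = ln(C_peak/C_trough) / k = ln(16.8/6.9) / 0.02329 = 0.8899 / 0.02329 = 38.21 h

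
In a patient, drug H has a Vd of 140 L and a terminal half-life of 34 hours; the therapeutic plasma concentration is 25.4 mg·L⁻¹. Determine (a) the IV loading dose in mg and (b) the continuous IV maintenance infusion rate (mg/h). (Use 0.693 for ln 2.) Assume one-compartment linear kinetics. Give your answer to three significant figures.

LD = Vd × C = 140.0 × 25.4 = 3556 mg
CL = 0.693 × Vd / t½ = 0.693 × 140.0 / 34 = 2.854 L/h
Infusion rate = CL × Css = 2.854 × 25.4 = 72.49 mg/h

(a) 3560 mg; (b) 72.5 mg/h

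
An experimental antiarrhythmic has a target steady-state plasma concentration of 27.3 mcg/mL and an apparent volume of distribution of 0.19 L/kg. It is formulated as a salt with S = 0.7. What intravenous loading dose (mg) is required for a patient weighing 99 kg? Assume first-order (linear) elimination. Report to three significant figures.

734 mg

Vd = 0.19 L/kg × 99 kg = 18.81 L
LD = Vd × C / S = 18.81 × 27.30 / 0.7 = 733.6 mg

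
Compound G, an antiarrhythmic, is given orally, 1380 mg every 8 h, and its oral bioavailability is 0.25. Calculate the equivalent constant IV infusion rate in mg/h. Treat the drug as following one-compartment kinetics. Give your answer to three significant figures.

Equivalent systemic input: infusion rate = F·D/τ.
Rate = 0.25 × 1380 / 8 = 43.13 mg/h

43.1 mg/h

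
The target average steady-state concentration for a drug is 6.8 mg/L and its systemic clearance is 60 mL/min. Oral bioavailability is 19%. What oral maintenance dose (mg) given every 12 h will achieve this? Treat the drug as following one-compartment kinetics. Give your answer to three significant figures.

1550 mg

Convert clearance: 60 mL/min × 60 min/h ÷ 1000 mL/L = 3.600 L/h
D = CL × Css × τ / F = 3.600 × 6.8 × 12 / 0.19 = 1546 mg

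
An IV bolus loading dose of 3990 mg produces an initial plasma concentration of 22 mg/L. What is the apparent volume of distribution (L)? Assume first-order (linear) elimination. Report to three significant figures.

181 L

Immediately after an IV bolus, C₀ = Dose / Vd, so Vd = Dose / C₀.
Vd = 3990 / 22 = 181.4 L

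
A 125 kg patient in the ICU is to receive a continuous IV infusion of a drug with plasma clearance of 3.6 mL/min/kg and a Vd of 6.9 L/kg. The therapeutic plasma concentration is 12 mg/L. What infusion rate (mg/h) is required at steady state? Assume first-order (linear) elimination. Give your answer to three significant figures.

324 mg/h

CL = 3.6 mL/min/kg × 125 kg = 450.0 mL/min = 450.0 × 60/1000 = 27.00 L/h
Maintenance depends on clearance, not Vd — rate in must match rate out.
Infusion rate = CL · Css = 27.00 L/h × 12 mg/L = 324.0 mg/h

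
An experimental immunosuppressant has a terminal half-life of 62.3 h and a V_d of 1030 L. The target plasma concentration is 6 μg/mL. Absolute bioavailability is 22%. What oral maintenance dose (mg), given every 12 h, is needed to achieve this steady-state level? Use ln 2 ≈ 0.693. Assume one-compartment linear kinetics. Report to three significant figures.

CL = ln 2 · Vd / t½ = 0.693 × 1030 / 62.3 = 11.46 L/h
D = CL × Css × τ / F = 11.46 × 6 × 12 / 0.22 = 3751 mg

3750 mg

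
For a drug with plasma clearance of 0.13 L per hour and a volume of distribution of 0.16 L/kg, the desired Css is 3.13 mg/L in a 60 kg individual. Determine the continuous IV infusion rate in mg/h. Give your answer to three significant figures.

0.407 mg/h

Infusion rate = CL · Css = 0.1300 L/h × 3.13 mg/L = 0.4069 mg/h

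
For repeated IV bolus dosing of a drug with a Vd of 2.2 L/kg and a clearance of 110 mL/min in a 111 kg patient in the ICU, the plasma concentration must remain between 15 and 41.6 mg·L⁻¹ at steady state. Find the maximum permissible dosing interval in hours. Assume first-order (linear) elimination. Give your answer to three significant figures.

37.7 h

Vd(total) = 111 kg × 2.2 L/kg = 244.2 L
Convert clearance: 110 mL/min × 60 min/h ÷ 1000 mL/L = 6.600 L/h
k = CL / Vd = 6.600 / 244.2 = 0.02703 h⁻¹
Between IV bolus doses, concentration decays as C = C₀·e^(−kτ), so C_peak/C_trough = e^(kτ).
τ_max = ln(C_peak/C_trough) / k = ln(41.6/15) / 0.02703 = 1.020 / 0.02703 = 37.74 h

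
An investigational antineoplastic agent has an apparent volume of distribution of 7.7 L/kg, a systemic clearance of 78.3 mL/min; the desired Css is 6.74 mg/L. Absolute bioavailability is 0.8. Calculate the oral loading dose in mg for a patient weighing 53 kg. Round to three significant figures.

3440 mg

Total Vd = 7.7 × 53 = 408.1 L
LD = Vd × C / F = 408.1 × 6.740 / 0.8 = 3438 mg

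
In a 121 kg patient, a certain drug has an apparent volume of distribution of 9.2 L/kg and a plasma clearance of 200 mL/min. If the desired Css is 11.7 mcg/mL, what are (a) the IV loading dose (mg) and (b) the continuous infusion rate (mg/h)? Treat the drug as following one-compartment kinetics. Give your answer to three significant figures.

(a) 13000 mg; (b) 140 mg/h

Vd = 9.2 L/kg × 121 kg = 1113 L
Loading dose = Vd × C = 1113 × 11.7 = 13020 mg
CL = 200 mL/min × 60/1000 = 12.00 L/h
Maintenance infusion rate = CL × Css = 12.00 × 11.7 = 140.4 mg/h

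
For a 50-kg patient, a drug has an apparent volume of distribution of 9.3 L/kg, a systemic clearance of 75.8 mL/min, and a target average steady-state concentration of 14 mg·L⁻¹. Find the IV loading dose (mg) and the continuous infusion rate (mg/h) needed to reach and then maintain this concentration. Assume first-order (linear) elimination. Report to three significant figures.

(a) 6510 mg; (b) 63.7 mg/h

Vd(total) = 50 kg × 9.3 L/kg = 465.0 L
Loading dose = Vd × C = 465.0 × 14 = 6510 mg
CL = 75.8 mL/min = 75.8 × 0.06 = 4.548 L/h
Maintenance infusion rate = CL × Css = 4.548 × 14 = 63.67 mg/h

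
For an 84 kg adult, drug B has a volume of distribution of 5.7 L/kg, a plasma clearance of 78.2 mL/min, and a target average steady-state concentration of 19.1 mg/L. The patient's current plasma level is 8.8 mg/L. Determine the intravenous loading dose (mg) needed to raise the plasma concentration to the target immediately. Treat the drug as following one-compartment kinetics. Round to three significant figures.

4930 mg

Vd(total) = 84 kg × 5.7 L/kg = 478.8 L
Concentration deficit ΔC = 19.1 − 8.8 = 10.30 mg/L
LD = Vd × ΔC = 478.8 × 10.30 = 4932 mg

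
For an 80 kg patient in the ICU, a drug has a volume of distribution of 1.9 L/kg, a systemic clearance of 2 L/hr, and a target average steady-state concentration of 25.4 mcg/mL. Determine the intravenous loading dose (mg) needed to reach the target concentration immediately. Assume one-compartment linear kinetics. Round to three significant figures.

Vd = 1.9 L/kg × 80 kg = 152.0 L
LD = Vd × C = 152.0 × 25.40 = 3861 mg

3860 mg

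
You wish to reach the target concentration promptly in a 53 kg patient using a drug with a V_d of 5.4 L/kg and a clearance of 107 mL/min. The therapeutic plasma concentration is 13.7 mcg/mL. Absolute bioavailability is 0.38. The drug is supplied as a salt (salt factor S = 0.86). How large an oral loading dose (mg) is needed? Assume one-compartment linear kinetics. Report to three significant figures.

Vd(total) = 53 kg × 5.4 L/kg = 286.2 L
LD = Vd × C / F / S = 286.2 × 13.70 / 0.38 / 0.86 = 12000 mg

12000 mg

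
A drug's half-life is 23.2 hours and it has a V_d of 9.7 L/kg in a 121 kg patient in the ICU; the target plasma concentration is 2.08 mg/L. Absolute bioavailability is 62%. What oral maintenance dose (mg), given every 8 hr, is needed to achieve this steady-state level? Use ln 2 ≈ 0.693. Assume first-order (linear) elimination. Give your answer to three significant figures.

941 mg

Total Vd = 9.7 × 121 = 1174 L
CL = ln 2 · Vd / t½ = 0.693 × 1174 / 23.2 = 35.07 L/h
D = CL × Css × τ / F = 35.07 × 2.08 × 8 / 0.62 = 941.2 mg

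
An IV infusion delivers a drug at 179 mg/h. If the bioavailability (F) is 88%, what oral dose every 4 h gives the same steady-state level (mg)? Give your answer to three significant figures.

To maintain the same Css, the systemic dosing rate must be unchanged: F·D/τ = infusion rate.
D = rate × τ / F = 179 × 4 / 0.88 = 813.6 mg

814 mg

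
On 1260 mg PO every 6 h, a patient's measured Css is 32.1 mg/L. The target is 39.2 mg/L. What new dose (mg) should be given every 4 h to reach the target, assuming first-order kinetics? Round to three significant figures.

With linear kinetics, Css is proportional to dose rate (D/τ) at fixed clearance.
D₂ = D₁ × (Css,target / Css,current) × (τ₂/τ₁) = 1260 × (39.2/32.1) × (4/6) = 1026 mg

1030 mg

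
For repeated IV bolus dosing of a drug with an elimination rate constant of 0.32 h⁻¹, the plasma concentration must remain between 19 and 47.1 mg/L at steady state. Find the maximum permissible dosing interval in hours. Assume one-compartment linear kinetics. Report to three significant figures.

2.84 h

Between IV bolus doses, concentration decays as C = C₀·e^(−kτ), so C_peak/C_trough = e^(kτ).
τ_max = ln(C_peak/C_trough) / k = ln(47.1/19) / 0.3200 = 0.9078 / 0.3200 = 2.837 h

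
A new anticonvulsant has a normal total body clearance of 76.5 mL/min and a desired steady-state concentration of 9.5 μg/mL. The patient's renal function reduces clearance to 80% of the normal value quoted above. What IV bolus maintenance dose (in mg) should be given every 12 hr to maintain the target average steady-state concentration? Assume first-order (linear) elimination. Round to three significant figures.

419 mg

CL = 76.5 mL/min = 76.5 × 0.06 = 4.590 L/h
Patient clearance = 0.8 × 4.590 = 3.672 L/h
D = CL × Css × τ = 3.672 × 9.5 × 12 = 418.6 mg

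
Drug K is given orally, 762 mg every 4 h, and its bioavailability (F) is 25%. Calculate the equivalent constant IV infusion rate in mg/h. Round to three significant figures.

47.6 mg/h

Equivalent systemic input: infusion rate = F·D/τ.
Rate = 0.25 × 762 / 4 = 47.63 mg/h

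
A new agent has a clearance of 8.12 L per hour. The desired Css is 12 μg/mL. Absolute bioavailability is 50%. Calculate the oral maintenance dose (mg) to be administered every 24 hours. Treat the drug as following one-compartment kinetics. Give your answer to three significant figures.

4680 mg

At steady state, dose per interval replaces the amount cleared in that interval: F·D/τ = CL·Css.
D = CL × Css × τ / F = 8.120 × 12 × 24 / 0.5 = 4677 mg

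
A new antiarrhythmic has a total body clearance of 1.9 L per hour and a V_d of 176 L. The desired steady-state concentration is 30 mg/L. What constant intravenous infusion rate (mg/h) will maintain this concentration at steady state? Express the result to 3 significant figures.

Infusion rate = CL · Css = 1.900 L/h × 30 mg/L = 57.00 mg/h

57.0 mg/h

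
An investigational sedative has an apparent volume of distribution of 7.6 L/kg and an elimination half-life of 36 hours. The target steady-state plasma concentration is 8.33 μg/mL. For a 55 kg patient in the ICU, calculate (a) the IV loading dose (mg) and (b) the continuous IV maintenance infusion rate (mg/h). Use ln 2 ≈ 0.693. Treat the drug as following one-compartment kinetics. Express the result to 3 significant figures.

(a) 3480 mg; (b) 67.0 mg/h

Vd(total) = 55 kg × 7.6 L/kg = 418.0 L
LD = Vd × C = 418.0 × 8.33 = 3482 mg
CL = 0.693 × Vd / t½ = 0.693 × 418.0 / 36 = 8.047 L/h
Infusion rate = CL × Css = 8.047 × 8.33 = 67.03 mg/h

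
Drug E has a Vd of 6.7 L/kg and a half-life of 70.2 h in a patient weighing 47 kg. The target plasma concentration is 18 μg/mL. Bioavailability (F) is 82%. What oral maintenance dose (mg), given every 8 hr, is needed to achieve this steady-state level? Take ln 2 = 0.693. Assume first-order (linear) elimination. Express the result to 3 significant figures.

546 mg

Vd(total) = 47 kg × 6.7 L/kg = 314.9 L
CL = 0.693 × Vd / t½ = 0.693 × 314.9 / 70.2 = 3.109 L/h
D = CL × Css × τ / F = 3.109 × 18 × 8 / 0.82 = 546.0 mg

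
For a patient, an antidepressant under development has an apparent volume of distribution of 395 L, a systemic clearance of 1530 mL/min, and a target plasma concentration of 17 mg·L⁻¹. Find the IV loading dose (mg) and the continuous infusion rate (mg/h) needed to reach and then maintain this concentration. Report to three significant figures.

(a) 6720 mg; (b) 1560 mg/h

LD = Vd · C_target = 395.0 × 17 = 6715 mg
CL = 1530 mL/min = 1530 × 0.06 = 91.80 L/h
Maintenance: replace elimination → rate = CL × Css = 91.80 × 17 = 1561 mg/h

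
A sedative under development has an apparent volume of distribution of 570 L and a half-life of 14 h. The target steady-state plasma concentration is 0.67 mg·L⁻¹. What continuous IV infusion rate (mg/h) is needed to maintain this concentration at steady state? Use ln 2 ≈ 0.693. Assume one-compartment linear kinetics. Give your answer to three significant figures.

k = 0.693/14 = 0.04950 h⁻¹, so CL = k·Vd = 0.04950 × 570.0 = 28.22 L/h
Infusion rate = CL × Css = 28.22 × 0.67 = 18.91 mg/h

18.9 mg/h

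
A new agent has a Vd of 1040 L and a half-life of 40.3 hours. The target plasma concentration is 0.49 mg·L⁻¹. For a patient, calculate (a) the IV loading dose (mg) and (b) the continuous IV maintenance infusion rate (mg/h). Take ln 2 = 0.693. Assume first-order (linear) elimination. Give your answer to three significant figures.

LD = Vd × C = 1040 × 0.49 = 509.6 mg
CL = 0.693 × Vd / t½ = 0.693 × 1040 / 40.3 = 17.88 L/h
Infusion rate = CL × Css = 17.88 × 0.49 = 8.761 mg/h

(a) 510 mg; (b) 8.76 mg/h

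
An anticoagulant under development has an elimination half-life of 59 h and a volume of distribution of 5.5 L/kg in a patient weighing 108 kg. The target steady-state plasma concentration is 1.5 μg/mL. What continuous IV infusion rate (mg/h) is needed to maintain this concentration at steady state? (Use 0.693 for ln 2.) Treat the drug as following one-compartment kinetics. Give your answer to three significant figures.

Vd(total) = 108 kg × 5.5 L/kg = 594.0 L
CL = 0.693 × Vd / t½ = 0.693 × 594.0 / 59 = 6.977 L/h
Infusion rate = CL × Css = 6.977 × 1.5 = 10.47 mg/h

10.5 mg/h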